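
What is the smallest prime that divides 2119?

2119 is odd.
Digit sum 13, not divisible by 3.
Ends in 9: not divisible by 5.
7: 2119 = 7·302 + 5
11: 2119 = 11·192 + 7
13: 2119 = 13·163

13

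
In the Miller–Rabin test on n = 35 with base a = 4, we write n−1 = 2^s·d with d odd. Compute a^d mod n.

35 − 1 = 34 = 2^1 · 17, so d = 17.
4^1 ≡ 4 (mod 35)
4^2 ≡ 4^2 = 16 ≡ 16 (mod 35)
4^4 ≡ 16^2 = 256 ≡ 11 (mod 35)
4^8 ≡ 11^2 = 121 ≡ 16 (mod 35)
4^16 ≡ 16^2 = 256 ≡ 11 (mod 35)
17 = 16 + 1 in binary powers of 2.
So 4^17 ≡ 11 · 4 ≡ 9 (mod 35).
Squaring chain: 9; never reaches −1, so base 4 is a Miller–Rabin witness that 35 is composite.

9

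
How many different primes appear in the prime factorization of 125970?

125970 = 2 · 62985
62985 = 3 · 20995
20995 = 5 · 4199
4199 = 13 · 323
323 = 17 · 19
125970 = 2 · 3 · 5 · 13 · 17 · 19, which has 6 distinct prime factors.

6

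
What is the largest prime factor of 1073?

37

1073 = 29 · 37
37 is prime.
So 1073 = 29 · 37; the largest prime factor is 37.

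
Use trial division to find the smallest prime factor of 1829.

31

1829 is odd.
Digit sum 20, not divisible by 3.
Ends in 9: not divisible by 5.
7: 1829 = 7·261 + 2
11: 1829 = 11·166 + 3
13: 1829 = 13·140 + 9
17: 1829 = 17·107 + 10
19: 1829 = 19·96 + 5
23: 1829 = 23·79 + 12
29: 1829 = 29·63 + 2
31: 1829 = 31·59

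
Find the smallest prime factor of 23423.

59

23423 is odd.
Digit sum 14, not divisible by 3.
Ends in 3: not divisible by 5.
7: 23423 = 7·3346 + 1
11: 23423 = 11·2129 + 4
13: 23423 = 13·1801 + 10
17: 23423 = 17·1377 + 14
19: 23423 = 19·1232 + 15
23: 23423 = 23·1018 + 9
29: 23423 = 29·807 + 20
31: 23423 = 31·755 + 18
37: 23423 = 37·633 + 2
41: 23423 = 41·571 + 12
43: 23423 = 43·544 + 31
47: 23423 = 47·498 + 17
53: 23423 = 53·441 + 50
59: 23423 = 59·397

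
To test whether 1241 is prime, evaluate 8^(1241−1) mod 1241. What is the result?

8^1 ≡ 8 (mod 1241)
8^2 ≡ 8^2 = 64 ≡ 64 (mod 1241)
8^4 ≡ 64^2 = 4096 ≡ 373 (mod 1241)
8^8 ≡ 373^2 = 139129 ≡ 137 (mod 1241)
8^16 ≡ 137^2 = 18769 ≡ 154 (mod 1241)
8^32 ≡ 154^2 = 23716 ≡ 137 (mod 1241)
8^64 ≡ 137^2 = 18769 ≡ 154 (mod 1241)
8^128 ≡ 154^2 = 23716 ≡ 137 (mod 1241)
8^256 ≡ 137^2 = 18769 ≡ 154 (mod 1241)
8^512 ≡ 154^2 = 23716 ≡ 137 (mod 1241)
8^1024 ≡ 137^2 = 18769 ≡ 154 (mod 1241)
1240 = 1024 + 128 + 64 + 16 + 8 in binary powers of 2.
So 8^1240 ≡ 154 · 137 · 154 · 154 · 137 ≡ 154 (mod 1241).
Since 154 ≠ 1, base 8 is a Fermat witness: 1241 is composite.

154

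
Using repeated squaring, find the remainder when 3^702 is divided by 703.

1

3^1 ≡ 3 (mod 703)
3^2 ≡ 3^2 = 9 ≡ 9 (mod 703)
3^4 ≡ 9^2 = 81 ≡ 81 (mod 703)
3^8 ≡ 81^2 = 6561 ≡ 234 (mod 703)
3^16 ≡ 234^2 = 54756 ≡ 625 (mod 703)
3^32 ≡ 625^2 = 390625 ≡ 460 (mod 703)
3^64 ≡ 460^2 = 211600 ≡ 700 (mod 703)
3^128 ≡ 700^2 = 490000 ≡ 9 (mod 703)
3^256 ≡ 9^2 = 81 ≡ 81 (mod 703)
3^512 ≡ 81^2 = 6561 ≡ 234 (mod 703)
702 = 512 + 128 + 32 + 16 + 8 + 4 + 2 in binary powers of 2.
So 3^702 ≡ 234 · 9 · 460 · 625 · 234 · 81 · 9 ≡ 1 (mod 703).
Since the result is 1, base 3 gives no evidence that 703 is composite.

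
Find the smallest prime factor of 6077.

6077 is odd.
Digit sum 20, not divisible by 3.
Ends in 7: not divisible by 5.
7: 6077 = 7·868 + 1
11: 6077 = 11·552 + 5
13: 6077 = 13·467 + 6
17: 6077 = 17·357 + 8
19: 6077 = 19·319 + 16
23: 6077 = 23·264 + 5
29: 6077 = 29·209 + 16
31: 6077 = 31·196 + 1
37: 6077 = 37·164 + 9
41: 6077 = 41·148 + 9
43: 6077 = 43·141 + 14
47: 6077 = 47·129 + 14
53: 6077 = 53·114 + 35
59: 6077 = 59·103

59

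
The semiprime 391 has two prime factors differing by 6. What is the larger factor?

Since p = q + 6, we have 391 = q(q + 6), so q² + 6q − 391 = 0.
Discriminant: 6² + 4·391 = 36 + 1564 = 1600; √1600 = 40.
q = (−6 + 40)/2 = 17, and p = q + 6 = 23.
Check: 17 · 23 = 391.

23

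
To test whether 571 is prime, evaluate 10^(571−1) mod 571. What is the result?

1

10^1 ≡ 10 (mod 571)
10^2 ≡ 10^2 = 100 ≡ 100 (mod 571)
10^4 ≡ 100^2 = 10000 ≡ 293 (mod 571)
10^8 ≡ 293^2 = 85849 ≡ 199 (mod 571)
10^16 ≡ 199^2 = 39601 ≡ 202 (mod 571)
10^32 ≡ 202^2 = 40804 ≡ 263 (mod 571)
10^64 ≡ 263^2 = 69169 ≡ 78 (mod 571)
10^128 ≡ 78^2 = 6084 ≡ 374 (mod 571)
10^256 ≡ 374^2 = 139876 ≡ 552 (mod 571)
10^512 ≡ 552^2 = 304704 ≡ 361 (mod 571)
570 = 512 + 32 + 16 + 8 + 2 in binary powers of 2.
So 10^570 ≡ 361 · 263 · 202 · 199 · 100 ≡ 1 (mod 571).
Since the result is 1, base 10 gives no evidence that 571 is composite.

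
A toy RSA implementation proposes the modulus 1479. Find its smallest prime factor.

3

1479 is odd.
Digit sum 21, divisible by 3.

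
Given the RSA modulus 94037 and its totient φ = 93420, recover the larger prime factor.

347

φ(n) = (p−1)(q−1) = n − (p+q) + 1, so p + q = 94037 − 93420 + 1 = 618.
p and q are the roots of t² − 618t + 94037 = 0.
Discriminant: 618² − 4·94037 = 381924 − 376148 = 5776; √5776 = 76.
q = (618 − 76)/2 = 271, p = (618 + 76)/2 = 347.
Check: 271 · 347 = 94037.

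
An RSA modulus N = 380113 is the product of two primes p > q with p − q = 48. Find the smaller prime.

593

Since p = q + 48, we have 380113 = q(q + 48), so q² + 48q − 380113 = 0.
Discriminant: 48² + 4·380113 = 2304 + 1520452 = 1522756; √1522756 = 1234.
q = (−48 + 1234)/2 = 593, and p = q + 48 = 641.
Check: 593 · 641 = 380113.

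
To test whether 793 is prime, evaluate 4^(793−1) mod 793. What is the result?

4^1 ≡ 4 (mod 793)
4^2 ≡ 4^2 = 16 ≡ 16 (mod 793)
4^4 ≡ 16^2 = 256 ≡ 256 (mod 793)
4^8 ≡ 256^2 = 65536 ≡ 510 (mod 793)
4^16 ≡ 510^2 = 260100 ≡ 789 (mod 793)
4^32 ≡ 789^2 = 622521 ≡ 16 (mod 793)
4^64 ≡ 16^2 = 256 ≡ 256 (mod 793)
4^128 ≡ 256^2 = 65536 ≡ 510 (mod 793)
4^256 ≡ 510^2 = 260100 ≡ 789 (mod 793)
4^512 ≡ 789^2 = 622521 ≡ 16 (mod 793)
792 = 512 + 256 + 16 + 8 in binary powers of 2.
So 4^792 ≡ 16 · 789 · 789 · 510 ≡ 508 (mod 793).
Since 508 ≠ 1, base 4 is a Fermat witness: 793 is composite.

508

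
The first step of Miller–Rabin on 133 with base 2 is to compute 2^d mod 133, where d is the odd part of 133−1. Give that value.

50

133 − 1 = 132 = 2^2 · 33, so d = 33.
2^1 ≡ 2 (mod 133)
2^2 ≡ 2^2 = 4 ≡ 4 (mod 133)
2^4 ≡ 4^2 = 16 ≡ 16 (mod 133)
2^8 ≡ 16^2 = 256 ≡ 123 (mod 133)
2^16 ≡ 123^2 = 15129 ≡ 100 (mod 133)
2^32 ≡ 100^2 = 10000 ≡ 25 (mod 133)
33 = 32 + 1 in binary powers of 2.
So 2^33 ≡ 25 · 2 ≡ 50 (mod 133).
Squaring chain: 50 → 106; never reaches −1, so base 2 is a Miller–Rabin witness that 133 is composite.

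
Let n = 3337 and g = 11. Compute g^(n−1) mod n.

11^1 ≡ 11 (mod 3337)
11^2 ≡ 11^2 = 121 ≡ 121 (mod 3337)
11^4 ≡ 121^2 = 14641 ≡ 1293 (mod 3337)
11^8 ≡ 1293^2 = 1671849 ≡ 12 (mod 3337)
11^16 ≡ 12^2 = 144 ≡ 144 (mod 3337)
11^32 ≡ 144^2 = 20736 ≡ 714 (mod 3337)
11^64 ≡ 714^2 = 509796 ≡ 2572 (mod 3337)
11^128 ≡ 2572^2 = 6615184 ≡ 1250 (mod 3337)
11^256 ≡ 1250^2 = 1562500 ≡ 784 (mod 3337)
11^512 ≡ 784^2 = 614656 ≡ 648 (mod 3337)
11^1024 ≡ 648^2 = 419904 ≡ 2779 (mod 3337)
11^2048 ≡ 2779^2 = 7722841 ≡ 1023 (mod 3337)
3336 = 2048 + 1024 + 256 + 8 in binary powers of 2.
So 11^3336 ≡ 1023 · 2779 · 784 · 12 ≡ 1352 (mod 3337).
Since 1352 ≠ 1, base 11 is a Fermat witness: 3337 is composite.

1352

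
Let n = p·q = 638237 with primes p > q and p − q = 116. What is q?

Since p = q + 116, we have 638237 = q(q + 116), so q² + 116q − 638237 = 0.
Discriminant: 116² + 4·638237 = 13456 + 2552948 = 2566404; √2566404 = 1602.
q = (−116 + 1602)/2 = 743, and p = q + 116 = 859.
Check: 743 · 859 = 638237.

743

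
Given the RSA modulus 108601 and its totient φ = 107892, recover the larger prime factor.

φ(n) = (p−1)(q−1) = n − (p+q) + 1, so p + q = 108601 − 107892 + 1 = 710.
p and q are the roots of t² − 710t + 108601 = 0.
Discriminant: 710² − 4·108601 = 504100 − 434404 = 69696; √69696 = 264.
q = (710 − 264)/2 = 223, p = (710 + 264)/2 = 487.
Check: 223 · 487 = 108601.

487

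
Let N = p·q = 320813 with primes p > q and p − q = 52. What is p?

593

Since p = q + 52, we have 320813 = q(q + 52), so q² + 52q − 320813 = 0.
Discriminant: 52² + 4·320813 = 2704 + 1283252 = 1285956; √1285956 = 1134.
q = (−52 + 1134)/2 = 541, and p = q + 52 = 593.
Check: 541 · 593 = 320813.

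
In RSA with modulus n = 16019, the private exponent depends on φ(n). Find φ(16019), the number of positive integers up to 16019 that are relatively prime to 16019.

15744

Factor: 16019 = 83 · 193.
φ(16019) = (83−1) · (193−1) = 82 · 192 = 15744.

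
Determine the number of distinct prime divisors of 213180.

6

213180 = 2^2 · 53295
53295 = 3 · 17765
17765 = 5 · 3553
3553 = 11 · 323
323 = 17 · 19
213180 = 2^2 · 3 · 5 · 11 · 17 · 19, which has 6 distinct prime factors.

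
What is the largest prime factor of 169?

169 = 13 · 13
13 = 13 · 1
So 169 = 13^2; the largest prime factor is 13.

13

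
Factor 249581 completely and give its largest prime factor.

249581 = 31 · 8051
8051 = 83 · 97
97 is prime.
So 249581 = 31 · 83 · 97; the largest prime factor is 97.

97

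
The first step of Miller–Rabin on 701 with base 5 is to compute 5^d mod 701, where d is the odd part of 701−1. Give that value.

700

701 − 1 = 700 = 2^2 · 175, so d = 175.
5^1 ≡ 5 (mod 701)
5^2 ≡ 5^2 = 25 ≡ 25 (mod 701)
5^4 ≡ 25^2 = 625 ≡ 625 (mod 701)
5^8 ≡ 625^2 = 390625 ≡ 168 (mod 701)
5^16 ≡ 168^2 = 28224 ≡ 184 (mod 701)
5^32 ≡ 184^2 = 33856 ≡ 208 (mod 701)
5^64 ≡ 208^2 = 43264 ≡ 503 (mod 701)
5^128 ≡ 503^2 = 253009 ≡ 649 (mod 701)
175 = 128 + 32 + 8 + 4 + 2 + 1 in binary powers of 2.
So 5^175 ≡ 649 · 208 · 168 · 625 · 25 · 5 ≡ 700 (mod 701).
Since 5^d ≡ 700 (mod 701), base 5 does not prove 701 composite.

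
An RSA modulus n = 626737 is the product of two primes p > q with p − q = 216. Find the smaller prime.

691

Since p = q + 216, we have 626737 = q(q + 216), so q² + 216q − 626737 = 0.
Discriminant: 216² + 4·626737 = 46656 + 2506948 = 2553604; √2553604 = 1598.
q = (−216 + 1598)/2 = 691, and p = q + 216 = 907.
Check: 691 · 907 = 626737.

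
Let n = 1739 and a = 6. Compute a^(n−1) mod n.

739

6^1 ≡ 6 (mod 1739)
6^2 ≡ 6^2 = 36 ≡ 36 (mod 1739)
6^4 ≡ 36^2 = 1296 ≡ 1296 (mod 1739)
6^8 ≡ 1296^2 = 1679616 ≡ 1481 (mod 1739)
6^16 ≡ 1481^2 = 2193361 ≡ 482 (mod 1739)
6^32 ≡ 482^2 = 232324 ≡ 1037 (mod 1739)
6^64 ≡ 1037^2 = 1075369 ≡ 667 (mod 1739)
6^128 ≡ 667^2 = 444889 ≡ 1444 (mod 1739)
6^256 ≡ 1444^2 = 2085136 ≡ 75 (mod 1739)
6^512 ≡ 75^2 = 5625 ≡ 408 (mod 1739)
6^1024 ≡ 408^2 = 166464 ≡ 1259 (mod 1739)
1738 = 1024 + 512 + 128 + 64 + 8 + 2 in binary powers of 2.
So 6^1738 ≡ 1259 · 408 · 1444 · 667 · 1481 · 36 ≡ 739 (mod 1739).
Since 739 ≠ 1, base 6 is a Fermat witness: 1739 is composite.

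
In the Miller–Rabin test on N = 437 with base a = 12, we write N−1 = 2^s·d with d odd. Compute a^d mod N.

278

437 − 1 = 436 = 2^2 · 109, so d = 109.
12^1 ≡ 12 (mod 437)
12^2 ≡ 12^2 = 144 ≡ 144 (mod 437)
12^4 ≡ 144^2 = 20736 ≡ 197 (mod 437)
12^8 ≡ 197^2 = 38809 ≡ 353 (mod 437)
12^16 ≡ 353^2 = 124609 ≡ 64 (mod 437)
12^32 ≡ 64^2 = 4096 ≡ 163 (mod 437)
12^64 ≡ 163^2 = 26569 ≡ 349 (mod 437)
109 = 64 + 32 + 8 + 4 + 1 in binary powers of 2.
So 12^109 ≡ 349 · 163 · 353 · 197 · 12 ≡ 278 (mod 437).
Squaring chain: 278 → 372; never reaches −1, so base 12 is a Miller–Rabin witness that 437 is composite.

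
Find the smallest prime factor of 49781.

49781 is odd.
Digit sum 29, not divisible by 3.
Ends in 1: not divisible by 5.
7: 49781 = 7·7111 + 4
11: 49781 = 11·4525 + 6
13: 49781 = 13·3829 + 4
17: 49781 = 17·2928 + 5
19: 49781 = 19·2620 + 1
23: 49781 = 23·2164 + 9
29: 49781 = 29·1716 + 17
31: 49781 = 31·1605 + 26
37: 49781 = 37·1345 + 16
41: 49781 = 41·1214 + 7
43: 49781 = 43·1157 + 30
47: 49781 = 47·1059 + 8
53: 49781 = 53·939 + 14
59: 49781 = 59·843 + 44
61: 49781 = 61·816 + 5
67: 49781 = 67·743

67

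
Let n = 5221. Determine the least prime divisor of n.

5221 is odd.
Digit sum 10, not divisible by 3.
Ends in 1: not divisible by 5.
7: 5221 = 7·745 + 6
11: 5221 = 11·474 + 7
13: 5221 = 13·401 + 8
17: 5221 = 17·307 + 2
19: 5221 = 19·274 + 15
23: 5221 = 23·227

23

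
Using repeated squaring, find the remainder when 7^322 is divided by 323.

7^1 ≡ 7 (mod 323)
7^2 ≡ 7^2 = 49 ≡ 49 (mod 323)
7^4 ≡ 49^2 = 2401 ≡ 140 (mod 323)
7^8 ≡ 140^2 = 19600 ≡ 220 (mod 323)
7^16 ≡ 220^2 = 48400 ≡ 273 (mod 323)
7^32 ≡ 273^2 = 74529 ≡ 239 (mod 323)
7^64 ≡ 239^2 = 57121 ≡ 273 (mod 323)
7^128 ≡ 273^2 = 74529 ≡ 239 (mod 323)
7^256 ≡ 239^2 = 57121 ≡ 273 (mod 323)
322 = 256 + 64 + 2 in binary powers of 2.
So 7^322 ≡ 273 · 273 · 49 ≡ 83 (mod 323).
Since 83 ≠ 1, base 7 is a Fermat witness: 323 is composite.

83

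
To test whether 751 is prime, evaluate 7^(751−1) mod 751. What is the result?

1

7^1 ≡ 7 (mod 751)
7^2 ≡ 7^2 = 49 ≡ 49 (mod 751)
7^4 ≡ 49^2 = 2401 ≡ 148 (mod 751)
7^8 ≡ 148^2 = 21904 ≡ 125 (mod 751)
7^16 ≡ 125^2 = 15625 ≡ 605 (mod 751)
7^32 ≡ 605^2 = 366025 ≡ 288 (mod 751)
7^64 ≡ 288^2 = 82944 ≡ 334 (mod 751)
7^128 ≡ 334^2 = 111556 ≡ 408 (mod 751)
7^256 ≡ 408^2 = 166464 ≡ 493 (mod 751)
7^512 ≡ 493^2 = 243049 ≡ 476 (mod 751)
750 = 512 + 128 + 64 + 32 + 8 + 4 + 2 in binary powers of 2.
So 7^750 ≡ 476 · 408 · 334 · 288 · 125 · 148 · 49 ≡ 1 (mod 751).
Since the result is 1, base 7 gives no evidence that 751 is composite.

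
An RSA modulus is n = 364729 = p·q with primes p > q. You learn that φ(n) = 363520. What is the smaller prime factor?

569

φ(n) = (p−1)(q−1) = n − (p+q) + 1, so p + q = 364729 − 363520 + 1 = 1210.
p and q are the roots of t² − 1210t + 364729 = 0.
Discriminant: 1210² − 4·364729 = 1464100 − 1458916 = 5184; √5184 = 72.
q = (1210 − 72)/2 = 569, p = (1210 + 72)/2 = 641.
Check: 569 · 641 = 364729.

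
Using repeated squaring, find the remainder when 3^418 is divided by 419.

1

3^1 ≡ 3 (mod 419)
3^2 ≡ 3^2 = 9 ≡ 9 (mod 419)
3^4 ≡ 9^2 = 81 ≡ 81 (mod 419)
3^8 ≡ 81^2 = 6561 ≡ 276 (mod 419)
3^16 ≡ 276^2 = 76176 ≡ 337 (mod 419)
3^32 ≡ 337^2 = 113569 ≡ 20 (mod 419)
3^64 ≡ 20^2 = 400 ≡ 400 (mod 419)
3^128 ≡ 400^2 = 160000 ≡ 361 (mod 419)
3^256 ≡ 361^2 = 130321 ≡ 12 (mod 419)
418 = 256 + 128 + 32 + 2 in binary powers of 2.
So 3^418 ≡ 12 · 361 · 20 · 9 ≡ 1 (mod 419).
Since the result is 1, base 3 gives no evidence that 419 is composite.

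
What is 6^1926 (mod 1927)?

6^1 ≡ 6 (mod 1927)
6^2 ≡ 6^2 = 36 ≡ 36 (mod 1927)
6^4 ≡ 36^2 = 1296 ≡ 1296 (mod 1927)
6^8 ≡ 1296^2 = 1679616 ≡ 1199 (mod 1927)
6^16 ≡ 1199^2 = 1437601 ≡ 59 (mod 1927)
6^32 ≡ 59^2 = 3481 ≡ 1554 (mod 1927)
6^64 ≡ 1554^2 = 2414916 ≡ 385 (mod 1927)
6^128 ≡ 385^2 = 148225 ≡ 1773 (mod 1927)
6^256 ≡ 1773^2 = 3143529 ≡ 592 (mod 1927)
6^512 ≡ 592^2 = 350464 ≡ 1677 (mod 1927)
6^1024 ≡ 1677^2 = 2812329 ≡ 836 (mod 1927)
1926 = 1024 + 512 + 256 + 128 + 4 + 2 in binary powers of 2.
So 6^1926 ≡ 836 · 1677 · 592 · 1773 · 1296 · 36 ≡ 777 (mod 1927).
Since 777 ≠ 1, base 6 is a Fermat witness: 1927 is composite.

777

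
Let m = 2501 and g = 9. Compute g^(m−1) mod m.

1

9^1 ≡ 9 (mod 2501)
9^2 ≡ 9^2 = 81 ≡ 81 (mod 2501)
9^4 ≡ 81^2 = 6561 ≡ 1559 (mod 2501)
9^8 ≡ 1559^2 = 2430481 ≡ 2010 (mod 2501)
9^16 ≡ 2010^2 = 4040100 ≡ 985 (mod 2501)
9^32 ≡ 985^2 = 970225 ≡ 2338 (mod 2501)
9^64 ≡ 2338^2 = 5466244 ≡ 1559 (mod 2501)
9^128 ≡ 1559^2 = 2430481 ≡ 2010 (mod 2501)
9^256 ≡ 2010^2 = 4040100 ≡ 985 (mod 2501)
9^512 ≡ 985^2 = 970225 ≡ 2338 (mod 2501)
9^1024 ≡ 2338^2 = 5466244 ≡ 1559 (mod 2501)
9^2048 ≡ 1559^2 = 2430481 ≡ 2010 (mod 2501)
2500 = 2048 + 256 + 128 + 64 + 4 in binary powers of 2.
So 9^2500 ≡ 2010 · 985 · 2010 · 1559 · 1559 ≡ 1 (mod 2501).
Since the result is 1, base 9 gives no evidence that 2501 is composite.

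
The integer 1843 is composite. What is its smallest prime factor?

19

1843 is odd.
Digit sum 16, not divisible by 3.
Ends in 3: not divisible by 5.
7: 1843 = 7·263 + 2
11: 1843 = 11·167 + 6
13: 1843 = 13·141 + 10
17: 1843 = 17·108 + 7
19: 1843 = 19·97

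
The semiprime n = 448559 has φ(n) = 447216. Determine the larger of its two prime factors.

727

φ(n) = (p−1)(q−1) = n − (p+q) + 1, so p + q = 448559 − 447216 + 1 = 1344.
p and q are the roots of t² − 1344t + 448559 = 0.
Discriminant: 1344² − 4·448559 = 1806336 − 1794236 = 12100; √12100 = 110.
q = (1344 − 110)/2 = 617, p = (1344 + 110)/2 = 727.
Check: 617 · 727 = 448559.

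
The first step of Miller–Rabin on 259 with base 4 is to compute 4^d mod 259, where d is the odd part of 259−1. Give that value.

64

259 − 1 = 258 = 2^1 · 129, so d = 129.
4^1 ≡ 4 (mod 259)
4^2 ≡ 4^2 = 16 ≡ 16 (mod 259)
4^4 ≡ 16^2 = 256 ≡ 256 (mod 259)
4^8 ≡ 256^2 = 65536 ≡ 9 (mod 259)
4^16 ≡ 9^2 = 81 ≡ 81 (mod 259)
4^32 ≡ 81^2 = 6561 ≡ 86 (mod 259)
4^64 ≡ 86^2 = 7396 ≡ 144 (mod 259)
4^128 ≡ 144^2 = 20736 ≡ 16 (mod 259)
129 = 128 + 1 in binary powers of 2.
So 4^129 ≡ 16 · 4 ≡ 64 (mod 259).
Squaring chain: 64; never reaches −1, so base 4 is a Miller–Rabin witness that 259 is composite.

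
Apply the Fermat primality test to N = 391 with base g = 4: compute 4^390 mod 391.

288

4^1 ≡ 4 (mod 391)
4^2 ≡ 4^2 = 16 ≡ 16 (mod 391)
4^4 ≡ 16^2 = 256 ≡ 256 (mod 391)
4^8 ≡ 256^2 = 65536 ≡ 239 (mod 391)
4^16 ≡ 239^2 = 57121 ≡ 35 (mod 391)
4^32 ≡ 35^2 = 1225 ≡ 52 (mod 391)
4^64 ≡ 52^2 = 2704 ≡ 358 (mod 391)
4^128 ≡ 358^2 = 128164 ≡ 307 (mod 391)
4^256 ≡ 307^2 = 94249 ≡ 18 (mod 391)
390 = 256 + 128 + 4 + 2 in binary powers of 2.
So 4^390 ≡ 18 · 307 · 256 · 16 ≡ 288 (mod 391).
Since 288 ≠ 1, base 4 is a Fermat witness: 391 is composite.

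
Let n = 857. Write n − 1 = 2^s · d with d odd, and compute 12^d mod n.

188

857 − 1 = 856 = 2^3 · 107, so d = 107.
12^1 ≡ 12 (mod 857)
12^2 ≡ 12^2 = 144 ≡ 144 (mod 857)
12^4 ≡ 144^2 = 20736 ≡ 168 (mod 857)
12^8 ≡ 168^2 = 28224 ≡ 800 (mod 857)
12^16 ≡ 800^2 = 640000 ≡ 678 (mod 857)
12^32 ≡ 678^2 = 459684 ≡ 332 (mod 857)
12^64 ≡ 332^2 = 110224 ≡ 528 (mod 857)
107 = 64 + 32 + 8 + 2 + 1 in binary powers of 2.
So 12^107 ≡ 528 · 332 · 800 · 144 · 12 ≡ 188 (mod 857).
Squaring chain: 188 → 207 → 856; reaches −1, so base 12 does not prove 857 composite.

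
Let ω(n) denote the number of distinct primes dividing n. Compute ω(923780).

923780 = 2^2 · 230945
230945 = 5 · 46189
46189 = 11 · 4199
4199 = 13 · 323
323 = 17 · 19
923780 = 2^2 · 5 · 11 · 13 · 17 · 19, which has 6 distinct prime factors.

6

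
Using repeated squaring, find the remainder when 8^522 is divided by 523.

1

8^1 ≡ 8 (mod 523)
8^2 ≡ 8^2 = 64 ≡ 64 (mod 523)
8^4 ≡ 64^2 = 4096 ≡ 435 (mod 523)
8^8 ≡ 435^2 = 189225 ≡ 422 (mod 523)
8^16 ≡ 422^2 = 178084 ≡ 264 (mod 523)
8^32 ≡ 264^2 = 69696 ≡ 137 (mod 523)
8^64 ≡ 137^2 = 18769 ≡ 464 (mod 523)
8^128 ≡ 464^2 = 215296 ≡ 343 (mod 523)
8^256 ≡ 343^2 = 117649 ≡ 497 (mod 523)
8^512 ≡ 497^2 = 247009 ≡ 153 (mod 523)
522 = 512 + 8 + 2 in binary powers of 2.
So 8^522 ≡ 153 · 422 · 64 ≡ 1 (mod 523).
Since the result is 1, base 8 gives no evidence that 523 is composite.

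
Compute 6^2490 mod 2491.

6^1 ≡ 6 (mod 2491)
6^2 ≡ 6^2 = 36 ≡ 36 (mod 2491)
6^4 ≡ 36^2 = 1296 ≡ 1296 (mod 2491)
6^8 ≡ 1296^2 = 1679616 ≡ 682 (mod 2491)
6^16 ≡ 682^2 = 465124 ≡ 1798 (mod 2491)
6^32 ≡ 1798^2 = 3232804 ≡ 1977 (mod 2491)
6^64 ≡ 1977^2 = 3908529 ≡ 150 (mod 2491)
6^128 ≡ 150^2 = 22500 ≡ 81 (mod 2491)
6^256 ≡ 81^2 = 6561 ≡ 1579 (mod 2491)
6^512 ≡ 1579^2 = 2493241 ≡ 2241 (mod 2491)
6^1024 ≡ 2241^2 = 5022081 ≡ 225 (mod 2491)
6^2048 ≡ 225^2 = 50625 ≡ 805 (mod 2491)
2490 = 2048 + 256 + 128 + 32 + 16 + 8 + 2 in binary powers of 2.
So 6^2490 ≡ 805 · 1579 · 81 · 1977 · 1798 · 682 · 36 ≡ 1865 (mod 2491).
Since 1865 ≠ 1, base 6 is a Fermat witness: 2491 is composite.

1865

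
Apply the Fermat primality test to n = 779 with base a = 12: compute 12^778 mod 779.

121

12^1 ≡ 12 (mod 779)
12^2 ≡ 12^2 = 144 ≡ 144 (mod 779)
12^4 ≡ 144^2 = 20736 ≡ 482 (mod 779)
12^8 ≡ 482^2 = 232324 ≡ 182 (mod 779)
12^16 ≡ 182^2 = 33124 ≡ 406 (mod 779)
12^32 ≡ 406^2 = 164836 ≡ 467 (mod 779)
12^64 ≡ 467^2 = 218089 ≡ 748 (mod 779)
12^128 ≡ 748^2 = 559504 ≡ 182 (mod 779)
12^256 ≡ 182^2 = 33124 ≡ 406 (mod 779)
12^512 ≡ 406^2 = 164836 ≡ 467 (mod 779)
778 = 512 + 256 + 8 + 2 in binary powers of 2.
So 12^778 ≡ 467 · 406 · 182 · 144 ≡ 121 (mod 779).
Since 121 ≠ 1, base 12 is a Fermat witness: 779 is composite.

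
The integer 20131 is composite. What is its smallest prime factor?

41

20131 is odd.
Digit sum 7, not divisible by 3.
Ends in 1: not divisible by 5.
7: 20131 = 7·2875 + 6
11: 20131 = 11·1830 + 1
13: 20131 = 13·1548 + 7
17: 20131 = 17·1184 + 3
19: 20131 = 19·1059 + 10
23: 20131 = 23·875 + 6
29: 20131 = 29·694 + 5
31: 20131 = 31·649 + 12
37: 20131 = 37·544 + 3
41: 20131 = 41·491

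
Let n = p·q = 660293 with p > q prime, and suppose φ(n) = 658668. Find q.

φ(n) = (p−1)(q−1) = n − (p+q) + 1, so p + q = 660293 − 658668 + 1 = 1626.
p and q are the roots of t² − 1626t + 660293 = 0.
Discriminant: 1626² − 4·660293 = 2643876 − 2641172 = 2704; √2704 = 52.
q = (1626 − 52)/2 = 787, p = (1626 + 52)/2 = 839.
Check: 787 · 839 = 660293.

787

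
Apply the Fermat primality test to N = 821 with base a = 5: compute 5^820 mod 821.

5^1 ≡ 5 (mod 821)
5^2 ≡ 5^2 = 25 ≡ 25 (mod 821)
5^4 ≡ 25^2 = 625 ≡ 625 (mod 821)
5^8 ≡ 625^2 = 390625 ≡ 650 (mod 821)
5^16 ≡ 650^2 = 422500 ≡ 506 (mod 821)
5^32 ≡ 506^2 = 256036 ≡ 705 (mod 821)
5^64 ≡ 705^2 = 497025 ≡ 320 (mod 821)
5^128 ≡ 320^2 = 102400 ≡ 596 (mod 821)
5^256 ≡ 596^2 = 355216 ≡ 544 (mod 821)
5^512 ≡ 544^2 = 295936 ≡ 376 (mod 821)
820 = 512 + 256 + 32 + 16 + 4 in binary powers of 2.
So 5^820 ≡ 376 · 544 · 705 · 506 · 625 ≡ 1 (mod 821).
Since the result is 1, base 5 gives no evidence that 821 is composite.

1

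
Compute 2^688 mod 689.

68

2^1 ≡ 2 (mod 689)
2^2 ≡ 2^2 = 4 ≡ 4 (mod 689)
2^4 ≡ 4^2 = 16 ≡ 16 (mod 689)
2^8 ≡ 16^2 = 256 ≡ 256 (mod 689)
2^16 ≡ 256^2 = 65536 ≡ 81 (mod 689)
2^32 ≡ 81^2 = 6561 ≡ 360 (mod 689)
2^64 ≡ 360^2 = 129600 ≡ 68 (mod 689)
2^128 ≡ 68^2 = 4624 ≡ 490 (mod 689)
2^256 ≡ 490^2 = 240100 ≡ 328 (mod 689)
2^512 ≡ 328^2 = 107584 ≡ 100 (mod 689)
688 = 512 + 128 + 32 + 16 in binary powers of 2.
So 2^688 ≡ 100 · 490 · 360 · 81 ≡ 68 (mod 689).
Since 68 ≠ 1, base 2 is a Fermat witness: 689 is composite.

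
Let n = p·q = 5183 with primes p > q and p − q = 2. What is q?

71

Since p = q + 2, we have 5183 = q(q + 2), so q² + 2q − 5183 = 0.
Discriminant: 2² + 4·5183 = 4 + 20732 = 20736; √20736 = 144.
q = (−2 + 144)/2 = 71, and p = q + 2 = 73.
Check: 71 · 73 = 5183.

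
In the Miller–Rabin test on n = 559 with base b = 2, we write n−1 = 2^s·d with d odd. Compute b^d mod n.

559 − 1 = 558 = 2^1 · 279, so d = 279.
2^1 ≡ 2 (mod 559)
2^2 ≡ 2^2 = 4 ≡ 4 (mod 559)
2^4 ≡ 4^2 = 16 ≡ 16 (mod 559)
2^8 ≡ 16^2 = 256 ≡ 256 (mod 559)
2^16 ≡ 256^2 = 65536 ≡ 133 (mod 559)
2^32 ≡ 133^2 = 17689 ≡ 360 (mod 559)
2^64 ≡ 360^2 = 129600 ≡ 471 (mod 559)
2^128 ≡ 471^2 = 221841 ≡ 477 (mod 559)
2^256 ≡ 477^2 = 227529 ≡ 16 (mod 559)
279 = 256 + 16 + 4 + 2 + 1 in binary powers of 2.
So 2^279 ≡ 16 · 133 · 16 · 4 · 2 ≡ 151 (mod 559).
Squaring chain: 151; never reaches −1, so base 2 is a Miller–Rabin witness that 559 is composite.

151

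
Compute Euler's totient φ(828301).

Factor: 828301 = 59 · 101 · 139.
φ(828301) = (59−1) · (101−1) · (139−1) = 58 · 100 · 138 = 800400.

800400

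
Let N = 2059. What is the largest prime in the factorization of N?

71

2059 = 29 · 71
71 is prime.
So 2059 = 29 · 71; the largest prime factor is 71.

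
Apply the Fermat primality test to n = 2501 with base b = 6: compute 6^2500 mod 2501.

1721

6^1 ≡ 6 (mod 2501)
6^2 ≡ 6^2 = 36 ≡ 36 (mod 2501)
6^4 ≡ 36^2 = 1296 ≡ 1296 (mod 2501)
6^8 ≡ 1296^2 = 1679616 ≡ 1445 (mod 2501)
6^16 ≡ 1445^2 = 2088025 ≡ 2191 (mod 2501)
6^32 ≡ 2191^2 = 4800481 ≡ 1062 (mod 2501)
6^64 ≡ 1062^2 = 1127844 ≡ 2394 (mod 2501)
6^128 ≡ 2394^2 = 5731236 ≡ 1445 (mod 2501)
6^256 ≡ 1445^2 = 2088025 ≡ 2191 (mod 2501)
6^512 ≡ 2191^2 = 4800481 ≡ 1062 (mod 2501)
6^1024 ≡ 1062^2 = 1127844 ≡ 2394 (mod 2501)
6^2048 ≡ 2394^2 = 5731236 ≡ 1445 (mod 2501)
2500 = 2048 + 256 + 128 + 64 + 4 in binary powers of 2.
So 6^2500 ≡ 1445 · 2191 · 1445 · 2394 · 1296 ≡ 1721 (mod 2501).
Since 1721 ≠ 1, base 6 is a Fermat witness: 2501 is composite.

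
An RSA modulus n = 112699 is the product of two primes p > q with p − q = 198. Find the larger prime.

449

Since p = q + 198, we have 112699 = q(q + 198), so q² + 198q − 112699 = 0.
Discriminant: 198² + 4·112699 = 39204 + 450796 = 490000; √490000 = 700.
q = (−198 + 700)/2 = 251, and p = q + 198 = 449.
Check: 251 · 449 = 112699.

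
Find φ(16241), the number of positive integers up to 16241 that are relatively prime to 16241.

Factor: 16241 = 109 · 149.
φ(16241) = (109−1) · (149−1) = 108 · 148 = 15984.

15984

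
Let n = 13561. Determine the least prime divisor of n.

71

13561 is odd.
Digit sum 16, not divisible by 3.
Ends in 1: not divisible by 5.
7: 13561 = 7·1937 + 2
11: 13561 = 11·1232 + 9
13: 13561 = 13·1043 + 2
17: 13561 = 17·797 + 12
19: 13561 = 19·713 + 14
23: 13561 = 23·589 + 14
29: 13561 = 29·467 + 18
31: 13561 = 31·437 + 14
37: 13561 = 37·366 + 19
41: 13561 = 41·330 + 31
43: 13561 = 43·315 + 16
47: 13561 = 47·288 + 25
53: 13561 = 53·255 + 46
59: 13561 = 59·229 + 50
61: 13561 = 61·222 + 19
67: 13561 = 67·202 + 27
71: 13561 = 71·191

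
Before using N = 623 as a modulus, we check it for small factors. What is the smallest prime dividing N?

7

623 is odd.
Digit sum 11, not divisible by 3.
Ends in 3: not divisible by 5.
7: 623 = 7·89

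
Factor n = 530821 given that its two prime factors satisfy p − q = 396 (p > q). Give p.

953

Since p = q + 396, we have 530821 = q(q + 396), so q² + 396q − 530821 = 0.
Discriminant: 396² + 4·530821 = 156816 + 2123284 = 2280100; √2280100 = 1510.
q = (−396 + 1510)/2 = 557, and p = q + 396 = 953.
Check: 557 · 953 = 530821.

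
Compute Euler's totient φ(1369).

Factor: 1369 = 37^2.
φ(1369) = 37^1·(37−1) = 1332.

1332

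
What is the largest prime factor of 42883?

42883 = 19 · 2257
2257 = 37 · 61
61 is prime.
So 42883 = 19 · 37 · 61; the largest prime factor is 61.

61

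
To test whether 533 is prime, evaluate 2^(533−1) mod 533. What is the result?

2^1 ≡ 2 (mod 533)
2^2 ≡ 2^2 = 4 ≡ 4 (mod 533)
2^4 ≡ 4^2 = 16 ≡ 16 (mod 533)
2^8 ≡ 16^2 = 256 ≡ 256 (mod 533)
2^16 ≡ 256^2 = 65536 ≡ 510 (mod 533)
2^32 ≡ 510^2 = 260100 ≡ 529 (mod 533)
2^64 ≡ 529^2 = 279841 ≡ 16 (mod 533)
2^128 ≡ 16^2 = 256 ≡ 256 (mod 533)
2^256 ≡ 256^2 = 65536 ≡ 510 (mod 533)
2^512 ≡ 510^2 = 260100 ≡ 529 (mod 533)
532 = 512 + 16 + 4 in binary powers of 2.
So 2^532 ≡ 529 · 510 · 16 ≡ 406 (mod 533).
Since 406 ≠ 1, base 2 is a Fermat witness: 533 is composite.

406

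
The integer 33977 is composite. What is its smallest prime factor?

33977 is odd.
Digit sum 29, not divisible by 3.
Ends in 7: not divisible by 5.
7: 33977 = 7·4853 + 6
11: 33977 = 11·3088 + 9
13: 33977 = 13·2613 + 8
17: 33977 = 17·1998 + 11
19: 33977 = 19·1788 + 5
23: 33977 = 23·1477 + 6
29: 33977 = 29·1171 + 18
31: 33977 = 31·1096 + 1
37: 33977 = 37·918 + 11
41: 33977 = 41·828 + 29
43: 33977 = 43·790 + 7
47: 33977 = 47·722 + 43
53: 33977 = 53·641 + 4
59: 33977 = 59·575 + 52
61: 33977 = 61·557

61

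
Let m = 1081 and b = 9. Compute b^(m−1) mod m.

679

9^1 ≡ 9 (mod 1081)
9^2 ≡ 9^2 = 81 ≡ 81 (mod 1081)
9^4 ≡ 81^2 = 6561 ≡ 75 (mod 1081)
9^8 ≡ 75^2 = 5625 ≡ 220 (mod 1081)
9^16 ≡ 220^2 = 48400 ≡ 836 (mod 1081)
9^32 ≡ 836^2 = 698896 ≡ 570 (mod 1081)
9^64 ≡ 570^2 = 324900 ≡ 600 (mod 1081)
9^128 ≡ 600^2 = 360000 ≡ 27 (mod 1081)
9^256 ≡ 27^2 = 729 ≡ 729 (mod 1081)
9^512 ≡ 729^2 = 531441 ≡ 670 (mod 1081)
9^1024 ≡ 670^2 = 448900 ≡ 285 (mod 1081)
1080 = 1024 + 32 + 16 + 8 in binary powers of 2.
So 9^1080 ≡ 285 · 570 · 836 · 220 ≡ 679 (mod 1081).
Since 679 ≠ 1, base 9 is a Fermat witness: 1081 is composite.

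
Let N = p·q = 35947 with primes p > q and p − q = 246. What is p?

349

Since p = q + 246, we have 35947 = q(q + 246), so q² + 246q − 35947 = 0.
Discriminant: 246² + 4·35947 = 60516 + 143788 = 204304; √204304 = 452.
q = (−246 + 452)/2 = 103, and p = q + 246 = 349.
Check: 103 · 349 = 35947.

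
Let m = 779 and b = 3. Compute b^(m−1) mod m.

214

3^1 ≡ 3 (mod 779)
3^2 ≡ 3^2 = 9 ≡ 9 (mod 779)
3^4 ≡ 9^2 = 81 ≡ 81 (mod 779)
3^8 ≡ 81^2 = 6561 ≡ 329 (mod 779)
3^16 ≡ 329^2 = 108241 ≡ 739 (mod 779)
3^32 ≡ 739^2 = 546121 ≡ 42 (mod 779)
3^64 ≡ 42^2 = 1764 ≡ 206 (mod 779)
3^128 ≡ 206^2 = 42436 ≡ 370 (mod 779)
3^256 ≡ 370^2 = 136900 ≡ 575 (mod 779)
3^512 ≡ 575^2 = 330625 ≡ 329 (mod 779)
778 = 512 + 256 + 8 + 2 in binary powers of 2.
So 3^778 ≡ 329 · 575 · 329 · 9 ≡ 214 (mod 779).
Since 214 ≠ 1, base 3 is a Fermat witness: 779 is composite.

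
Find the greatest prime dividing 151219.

151219 = 37 · 4087
4087 = 61 · 67
67 is prime.
So 151219 = 37 · 61 · 67; the largest prime factor is 67.

67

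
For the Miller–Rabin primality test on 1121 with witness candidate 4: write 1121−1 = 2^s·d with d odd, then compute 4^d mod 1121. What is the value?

556

1121 − 1 = 1120 = 2^5 · 35, so d = 35.
4^1 ≡ 4 (mod 1121)
4^2 ≡ 4^2 = 16 ≡ 16 (mod 1121)
4^4 ≡ 16^2 = 256 ≡ 256 (mod 1121)
4^8 ≡ 256^2 = 65536 ≡ 518 (mod 1121)
4^16 ≡ 518^2 = 268324 ≡ 405 (mod 1121)
4^32 ≡ 405^2 = 164025 ≡ 359 (mod 1121)
35 = 32 + 2 + 1 in binary powers of 2.
So 4^35 ≡ 359 · 16 · 4 ≡ 556 (mod 1121).
Squaring chain: 556 → 861 → 340 → 137 → 833; never reaches −1, so base 4 is a Miller–Rabin witness that 1121 is composite.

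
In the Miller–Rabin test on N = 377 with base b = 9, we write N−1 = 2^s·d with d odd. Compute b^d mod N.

377 − 1 = 376 = 2^3 · 47, so d = 47.
9^1 ≡ 9 (mod 377)
9^2 ≡ 9^2 = 81 ≡ 81 (mod 377)
9^4 ≡ 81^2 = 6561 ≡ 152 (mod 377)
9^8 ≡ 152^2 = 23104 ≡ 107 (mod 377)
9^16 ≡ 107^2 = 11449 ≡ 139 (mod 377)
9^32 ≡ 139^2 = 19321 ≡ 94 (mod 377)
47 = 32 + 8 + 4 + 2 + 1 in binary powers of 2.
So 9^47 ≡ 94 · 107 · 152 · 81 · 9 ≡ 237 (mod 377).
Squaring chain: 237 → 373 → 16; never reaches −1, so base 9 is a Miller–Rabin witness that 377 is composite.

237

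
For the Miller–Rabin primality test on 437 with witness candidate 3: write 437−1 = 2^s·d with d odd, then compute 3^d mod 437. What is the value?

307

437 − 1 = 436 = 2^2 · 109, so d = 109.
3^1 ≡ 3 (mod 437)
3^2 ≡ 3^2 = 9 ≡ 9 (mod 437)
3^4 ≡ 9^2 = 81 ≡ 81 (mod 437)
3^8 ≡ 81^2 = 6561 ≡ 6 (mod 437)
3^16 ≡ 6^2 = 36 ≡ 36 (mod 437)
3^32 ≡ 36^2 = 1296 ≡ 422 (mod 437)
3^64 ≡ 422^2 = 178084 ≡ 225 (mod 437)
109 = 64 + 32 + 8 + 4 + 1 in binary powers of 2.
So 3^109 ≡ 225 · 422 · 6 · 81 · 3 ≡ 307 (mod 437).
Squaring chain: 307 → 294; never reaches −1, so base 3 is a Miller–Rabin witness that 437 is composite.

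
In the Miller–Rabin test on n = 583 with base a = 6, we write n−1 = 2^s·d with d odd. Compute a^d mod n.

303

583 − 1 = 582 = 2^1 · 291, so d = 291.
6^1 ≡ 6 (mod 583)
6^2 ≡ 6^2 = 36 ≡ 36 (mod 583)
6^4 ≡ 36^2 = 1296 ≡ 130 (mod 583)
6^8 ≡ 130^2 = 16900 ≡ 576 (mod 583)
6^16 ≡ 576^2 = 331776 ≡ 49 (mod 583)
6^32 ≡ 49^2 = 2401 ≡ 69 (mod 583)
6^64 ≡ 69^2 = 4761 ≡ 97 (mod 583)
6^128 ≡ 97^2 = 9409 ≡ 81 (mod 583)
6^256 ≡ 81^2 = 6561 ≡ 148 (mod 583)
291 = 256 + 32 + 2 + 1 in binary powers of 2.
So 6^291 ≡ 148 · 69 · 36 · 6 ≡ 303 (mod 583).
Squaring chain: 303; never reaches −1, so base 6 is a Miller–Rabin witness that 583 is composite.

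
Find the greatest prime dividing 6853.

89

6853 = 7 · 979
979 = 11 · 89
89 is prime.
So 6853 = 7 · 11 · 89; the largest prime factor is 89.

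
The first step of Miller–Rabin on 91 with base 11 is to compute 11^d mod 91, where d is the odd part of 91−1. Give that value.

91 − 1 = 90 = 2^1 · 45, so d = 45.
11^1 ≡ 11 (mod 91)
11^2 ≡ 11^2 = 121 ≡ 30 (mod 91)
11^4 ≡ 30^2 = 900 ≡ 81 (mod 91)
11^8 ≡ 81^2 = 6561 ≡ 9 (mod 91)
11^16 ≡ 9^2 = 81 ≡ 81 (mod 91)
11^32 ≡ 81^2 = 6561 ≡ 9 (mod 91)
45 = 32 + 8 + 4 + 1 in binary powers of 2.
So 11^45 ≡ 9 · 9 · 81 · 11 ≡ 8 (mod 91).
Squaring chain: 8; never reaches −1, so base 11 is a Miller–Rabin witness that 91 is composite.

8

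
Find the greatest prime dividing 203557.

203557 = 47 · 4331
4331 = 61 · 71
71 is prime.
So 203557 = 47 · 61 · 71; the largest prime factor is 71.

71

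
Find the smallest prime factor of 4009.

19

4009 is odd.
Digit sum 13, not divisible by 3.
Ends in 9: not divisible by 5.
7: 4009 = 7·572 + 5
11: 4009 = 11·364 + 5
13: 4009 = 13·308 + 5
17: 4009 = 17·235 + 14
19: 4009 = 19·211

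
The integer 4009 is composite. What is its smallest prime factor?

19

4009 is odd.
Digit sum 13, not divisible by 3.
Ends in 9: not divisible by 5.
7: 4009 = 7·572 + 5
11: 4009 = 11·364 + 5
13: 4009 = 13·308 + 5
17: 4009 = 17·235 + 14
19: 4009 = 19·211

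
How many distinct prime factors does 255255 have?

255255 = 3 · 85085
85085 = 5 · 17017
17017 = 7 · 2431
2431 = 11 · 221
221 = 13 · 17
255255 = 3 · 5 · 7 · 11 · 13 · 17, which has 6 distinct prime factors.

6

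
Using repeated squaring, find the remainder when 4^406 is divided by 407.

4^1 ≡ 4 (mod 407)
4^2 ≡ 4^2 = 16 ≡ 16 (mod 407)
4^4 ≡ 16^2 = 256 ≡ 256 (mod 407)
4^8 ≡ 256^2 = 65536 ≡ 9 (mod 407)
4^16 ≡ 9^2 = 81 ≡ 81 (mod 407)
4^32 ≡ 81^2 = 6561 ≡ 49 (mod 407)
4^64 ≡ 49^2 = 2401 ≡ 366 (mod 407)
4^128 ≡ 366^2 = 133956 ≡ 53 (mod 407)
4^256 ≡ 53^2 = 2809 ≡ 367 (mod 407)
406 = 256 + 128 + 16 + 4 + 2 in binary powers of 2.
So 4^406 ≡ 367 · 53 · 81 · 256 · 16 ≡ 70 (mod 407).
Since 70 ≠ 1, base 4 is a Fermat witness: 407 is composite.

70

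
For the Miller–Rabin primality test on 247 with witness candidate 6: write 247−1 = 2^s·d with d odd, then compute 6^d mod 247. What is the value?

247 − 1 = 246 = 2^1 · 123, so d = 123.
6^1 ≡ 6 (mod 247)
6^2 ≡ 6^2 = 36 ≡ 36 (mod 247)
6^4 ≡ 36^2 = 1296 ≡ 61 (mod 247)
6^8 ≡ 61^2 = 3721 ≡ 16 (mod 247)
6^16 ≡ 16^2 = 256 ≡ 9 (mod 247)
6^32 ≡ 9^2 = 81 ≡ 81 (mod 247)
6^64 ≡ 81^2 = 6561 ≡ 139 (mod 247)
123 = 64 + 32 + 16 + 8 + 2 + 1 in binary powers of 2.
So 6^123 ≡ 139 · 81 · 9 · 16 · 36 · 6 ≡ 125 (mod 247).
Squaring chain: 125; never reaches −1, so base 6 is a Miller–Rabin witness that 247 is composite.

125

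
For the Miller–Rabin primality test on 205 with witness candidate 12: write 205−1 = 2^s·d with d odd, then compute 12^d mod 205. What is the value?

205 − 1 = 204 = 2^2 · 51, so d = 51.
12^1 ≡ 12 (mod 205)
12^2 ≡ 12^2 = 144 ≡ 144 (mod 205)
12^4 ≡ 144^2 = 20736 ≡ 31 (mod 205)
12^8 ≡ 31^2 = 961 ≡ 141 (mod 205)
12^16 ≡ 141^2 = 19881 ≡ 201 (mod 205)
12^32 ≡ 201^2 = 40401 ≡ 16 (mod 205)
51 = 32 + 16 + 2 + 1 in binary powers of 2.
So 12^51 ≡ 16 · 201 · 144 · 12 ≡ 108 (mod 205).
Squaring chain: 108 → 184; never reaches −1, so base 12 is a Miller–Rabin witness that 205 is composite.

108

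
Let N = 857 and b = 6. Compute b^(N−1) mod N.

1

6^1 ≡ 6 (mod 857)
6^2 ≡ 6^2 = 36 ≡ 36 (mod 857)
6^4 ≡ 36^2 = 1296 ≡ 439 (mod 857)
6^8 ≡ 439^2 = 192721 ≡ 753 (mod 857)
6^16 ≡ 753^2 = 567009 ≡ 532 (mod 857)
6^32 ≡ 532^2 = 283024 ≡ 214 (mod 857)
6^64 ≡ 214^2 = 45796 ≡ 375 (mod 857)
6^128 ≡ 375^2 = 140625 ≡ 77 (mod 857)
6^256 ≡ 77^2 = 5929 ≡ 787 (mod 857)
6^512 ≡ 787^2 = 619369 ≡ 615 (mod 857)
856 = 512 + 256 + 64 + 16 + 8 in binary powers of 2.
So 6^856 ≡ 615 · 787 · 375 · 532 · 753 ≡ 1 (mod 857).
Since the result is 1, base 6 gives no evidence that 857 is composite.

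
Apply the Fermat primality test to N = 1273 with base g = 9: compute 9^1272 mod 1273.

9^1 ≡ 9 (mod 1273)
9^2 ≡ 9^2 = 81 ≡ 81 (mod 1273)
9^4 ≡ 81^2 = 6561 ≡ 196 (mod 1273)
9^8 ≡ 196^2 = 38416 ≡ 226 (mod 1273)
9^16 ≡ 226^2 = 51076 ≡ 156 (mod 1273)
9^32 ≡ 156^2 = 24336 ≡ 149 (mod 1273)
9^64 ≡ 149^2 = 22201 ≡ 560 (mod 1273)
9^128 ≡ 560^2 = 313600 ≡ 442 (mod 1273)
9^256 ≡ 442^2 = 195364 ≡ 595 (mod 1273)
9^512 ≡ 595^2 = 354025 ≡ 131 (mod 1273)
9^1024 ≡ 131^2 = 17161 ≡ 612 (mod 1273)
1272 = 1024 + 128 + 64 + 32 + 16 + 8 in binary powers of 2.
So 9^1272 ≡ 612 · 442 · 560 · 149 · 156 · 226 ≡ 710 (mod 1273).
Since 710 ≠ 1, base 9 is a Fermat witness: 1273 is composite.

710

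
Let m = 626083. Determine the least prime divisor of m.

626083 is odd.
Digit sum 25, not divisible by 3.
Ends in 3: not divisible by 5.
7: 626083 = 7·89440 + 3
11: 626083 = 11·56916 + 7
13: 626083 = 13·48160 + 3
17: 626083 = 17·36828 + 7
19: 626083 = 19·32951 + 14
23: 626083 = 23·27221

23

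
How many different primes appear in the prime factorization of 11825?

3

11825 = 5^2 · 473
473 = 11 · 43
11825 = 5^2 · 11 · 43, which has 3 distinct prime factors.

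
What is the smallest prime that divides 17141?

61

17141 is odd.
Digit sum 14, not divisible by 3.
Ends in 1: not divisible by 5.
7: 17141 = 7·2448 + 5
11: 17141 = 11·1558 + 3
13: 17141 = 13·1318 + 7
17: 17141 = 17·1008 + 5
19: 17141 = 19·902 + 3
23: 17141 = 23·745 + 6
29: 17141 = 29·591 + 2
31: 17141 = 31·552 + 29
37: 17141 = 37·463 + 10
41: 17141 = 41·418 + 3
43: 17141 = 43·398 + 27
47: 17141 = 47·364 + 33
53: 17141 = 53·323 + 22
59: 17141 = 59·290 + 31
61: 17141 = 61·281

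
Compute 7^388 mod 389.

7^1 ≡ 7 (mod 389)
7^2 ≡ 7^2 = 49 ≡ 49 (mod 389)
7^4 ≡ 49^2 = 2401 ≡ 67 (mod 389)
7^8 ≡ 67^2 = 4489 ≡ 210 (mod 389)
7^16 ≡ 210^2 = 44100 ≡ 143 (mod 389)
7^32 ≡ 143^2 = 20449 ≡ 221 (mod 389)
7^64 ≡ 221^2 = 48841 ≡ 216 (mod 389)
7^128 ≡ 216^2 = 46656 ≡ 365 (mod 389)
7^256 ≡ 365^2 = 133225 ≡ 187 (mod 389)
388 = 256 + 128 + 4 in binary powers of 2.
So 7^388 ≡ 187 · 365 · 67 ≡ 1 (mod 389).
Since the result is 1, base 7 gives no evidence that 389 is composite.

1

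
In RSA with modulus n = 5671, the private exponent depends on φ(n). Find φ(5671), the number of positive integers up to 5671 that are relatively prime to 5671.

Factor: 5671 = 53 · 107.
φ(5671) = (53−1) · (107−1) = 52 · 106 = 5512.

5512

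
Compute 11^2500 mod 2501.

11^1 ≡ 11 (mod 2501)
11^2 ≡ 11^2 = 121 ≡ 121 (mod 2501)
11^4 ≡ 121^2 = 14641 ≡ 2136 (mod 2501)
11^8 ≡ 2136^2 = 4562496 ≡ 672 (mod 2501)
11^16 ≡ 672^2 = 451584 ≡ 1404 (mod 2501)
11^32 ≡ 1404^2 = 1971216 ≡ 428 (mod 2501)
11^64 ≡ 428^2 = 183184 ≡ 611 (mod 2501)
11^128 ≡ 611^2 = 373321 ≡ 672 (mod 2501)
11^256 ≡ 672^2 = 451584 ≡ 1404 (mod 2501)
11^512 ≡ 1404^2 = 1971216 ≡ 428 (mod 2501)
11^1024 ≡ 428^2 = 183184 ≡ 611 (mod 2501)
11^2048 ≡ 611^2 = 373321 ≡ 672 (mod 2501)
2500 = 2048 + 256 + 128 + 64 + 4 in binary powers of 2.
So 11^2500 ≡ 672 · 1404 · 672 · 611 · 2136 ≡ 245 (mod 2501).
Since 245 ≠ 1, base 11 is a Fermat witness: 2501 is composite.

245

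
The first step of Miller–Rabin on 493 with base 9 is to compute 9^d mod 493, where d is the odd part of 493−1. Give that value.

457

493 − 1 = 492 = 2^2 · 123, so d = 123.
9^1 ≡ 9 (mod 493)
9^2 ≡ 9^2 = 81 ≡ 81 (mod 493)
9^4 ≡ 81^2 = 6561 ≡ 152 (mod 493)
9^8 ≡ 152^2 = 23104 ≡ 426 (mod 493)
9^16 ≡ 426^2 = 181476 ≡ 52 (mod 493)
9^32 ≡ 52^2 = 2704 ≡ 239 (mod 493)
9^64 ≡ 239^2 = 57121 ≡ 426 (mod 493)
123 = 64 + 32 + 16 + 8 + 2 + 1 in binary powers of 2.
So 9^123 ≡ 426 · 239 · 52 · 426 · 81 · 9 ≡ 457 (mod 493).
Squaring chain: 457 → 310; never reaches −1, so base 9 is a Miller–Rabin witness that 493 is composite.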